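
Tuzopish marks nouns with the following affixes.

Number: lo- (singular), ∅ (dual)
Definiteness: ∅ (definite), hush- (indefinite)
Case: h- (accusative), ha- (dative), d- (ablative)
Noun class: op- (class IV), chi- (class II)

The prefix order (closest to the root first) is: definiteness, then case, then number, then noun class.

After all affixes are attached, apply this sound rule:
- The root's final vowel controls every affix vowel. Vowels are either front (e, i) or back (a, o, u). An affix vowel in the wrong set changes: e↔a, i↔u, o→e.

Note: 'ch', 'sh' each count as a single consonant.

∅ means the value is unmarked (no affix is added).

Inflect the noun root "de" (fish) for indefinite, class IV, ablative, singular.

Attach definiteness indefinite hush- → hushde.
Attach case ablative d- → dhushde.
Attach number singular lo- → lodhushde.
Attach noun class class IV op- → oplodhushde.
Apply vowel harmony: oplodhushde → epledhishde.

epledhishde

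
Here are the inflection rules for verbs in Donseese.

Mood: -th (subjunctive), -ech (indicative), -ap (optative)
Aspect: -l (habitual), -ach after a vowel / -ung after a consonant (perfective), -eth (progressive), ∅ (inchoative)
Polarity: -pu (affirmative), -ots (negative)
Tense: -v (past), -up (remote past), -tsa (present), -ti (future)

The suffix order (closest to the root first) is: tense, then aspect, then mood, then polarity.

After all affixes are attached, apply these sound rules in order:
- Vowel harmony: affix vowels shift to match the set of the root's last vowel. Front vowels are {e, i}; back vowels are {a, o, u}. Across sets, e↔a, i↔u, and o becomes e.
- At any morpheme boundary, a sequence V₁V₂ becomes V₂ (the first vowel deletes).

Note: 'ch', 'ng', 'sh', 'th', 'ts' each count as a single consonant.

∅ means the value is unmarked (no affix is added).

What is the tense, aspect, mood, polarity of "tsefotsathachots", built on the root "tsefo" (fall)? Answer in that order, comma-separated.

Segment: tsefo-tsa-eth-ech-ots.
tense: -tsa → present.
aspect: -eth → progressive.
mood: -ech → indicative.
polarity: -ots → negative.

present, progressive, indicative, negative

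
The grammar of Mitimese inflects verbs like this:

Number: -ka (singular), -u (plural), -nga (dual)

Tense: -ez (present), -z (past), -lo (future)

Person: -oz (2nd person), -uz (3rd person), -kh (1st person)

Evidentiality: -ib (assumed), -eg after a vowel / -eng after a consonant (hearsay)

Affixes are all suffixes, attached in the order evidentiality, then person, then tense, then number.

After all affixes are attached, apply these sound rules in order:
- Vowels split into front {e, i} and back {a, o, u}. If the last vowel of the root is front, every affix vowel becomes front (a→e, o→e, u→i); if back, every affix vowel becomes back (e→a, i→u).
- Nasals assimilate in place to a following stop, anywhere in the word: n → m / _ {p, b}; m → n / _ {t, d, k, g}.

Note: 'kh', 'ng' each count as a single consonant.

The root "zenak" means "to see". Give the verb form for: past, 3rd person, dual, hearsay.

zenakanguzznga

Attach evidentiality hearsay -eng (after consonant 'k') → zenakeng.
Attach person 3rd person -uz → zenakenguz.
Attach tense past -z → zenakenguzz.
Attach number dual -nga → zenakenguzznga.
Apply vowel harmony: zenakenguzznga → zenakanguzznga.
Nasal assimilation: no change.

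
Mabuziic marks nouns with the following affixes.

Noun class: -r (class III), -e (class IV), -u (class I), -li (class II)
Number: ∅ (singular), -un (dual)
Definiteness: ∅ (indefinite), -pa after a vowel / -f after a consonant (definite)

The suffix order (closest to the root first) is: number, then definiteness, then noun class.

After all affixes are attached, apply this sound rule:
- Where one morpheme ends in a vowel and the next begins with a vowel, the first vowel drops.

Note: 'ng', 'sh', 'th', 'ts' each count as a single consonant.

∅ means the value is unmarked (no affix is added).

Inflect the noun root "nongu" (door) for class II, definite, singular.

nongupali

number = singular: zero marking, form stays nongu.
Attach definiteness definite -pa (after vowel 'u') → nongupa.
Attach noun class class II -li → nongupali.
Vowel deletion: no change.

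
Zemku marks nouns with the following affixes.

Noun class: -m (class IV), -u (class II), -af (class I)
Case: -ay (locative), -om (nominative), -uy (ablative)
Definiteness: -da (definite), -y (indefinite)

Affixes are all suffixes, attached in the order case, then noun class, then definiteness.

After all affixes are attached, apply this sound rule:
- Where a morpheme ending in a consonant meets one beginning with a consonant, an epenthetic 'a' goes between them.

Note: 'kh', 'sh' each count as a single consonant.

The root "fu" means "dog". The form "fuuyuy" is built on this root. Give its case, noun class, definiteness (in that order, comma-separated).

ablative, class II, indefinite

Segment: fu-uy-u-y.
case: -uy → ablative.
noun class: -u → class II.
definiteness: -y → indefinite.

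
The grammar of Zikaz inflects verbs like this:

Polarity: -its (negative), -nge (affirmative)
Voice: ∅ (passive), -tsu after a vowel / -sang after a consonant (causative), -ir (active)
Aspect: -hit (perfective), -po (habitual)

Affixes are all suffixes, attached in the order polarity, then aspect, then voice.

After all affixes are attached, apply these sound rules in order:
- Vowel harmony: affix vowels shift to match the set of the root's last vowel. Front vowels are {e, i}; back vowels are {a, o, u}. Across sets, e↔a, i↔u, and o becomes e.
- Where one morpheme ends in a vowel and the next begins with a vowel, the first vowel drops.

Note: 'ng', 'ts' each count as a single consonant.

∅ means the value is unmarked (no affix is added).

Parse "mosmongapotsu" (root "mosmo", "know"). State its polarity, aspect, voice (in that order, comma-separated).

affirmative, habitual, causative

Segment: mosmo-nge-po-tsu.
polarity: -nge → affirmative.
aspect: -po → habitual.
voice: -tsu/sang → causative.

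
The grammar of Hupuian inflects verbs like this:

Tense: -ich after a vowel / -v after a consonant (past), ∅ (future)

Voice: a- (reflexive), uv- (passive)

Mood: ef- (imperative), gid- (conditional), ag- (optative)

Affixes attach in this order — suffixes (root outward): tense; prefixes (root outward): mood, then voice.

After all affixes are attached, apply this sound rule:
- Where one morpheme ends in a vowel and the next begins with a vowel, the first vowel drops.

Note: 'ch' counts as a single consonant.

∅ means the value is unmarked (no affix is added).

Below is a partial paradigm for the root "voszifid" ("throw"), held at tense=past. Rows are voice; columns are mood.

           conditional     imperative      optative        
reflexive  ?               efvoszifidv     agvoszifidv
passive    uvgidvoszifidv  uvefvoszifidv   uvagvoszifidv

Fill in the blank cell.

Attach mood conditional gid- → gidvoszifid.
Attach voice reflexive a- → agidvoszifid.
Attach tense past -v (after consonant 'd') → agidvoszifidv.
Vowel deletion: no change.

agidvoszifidv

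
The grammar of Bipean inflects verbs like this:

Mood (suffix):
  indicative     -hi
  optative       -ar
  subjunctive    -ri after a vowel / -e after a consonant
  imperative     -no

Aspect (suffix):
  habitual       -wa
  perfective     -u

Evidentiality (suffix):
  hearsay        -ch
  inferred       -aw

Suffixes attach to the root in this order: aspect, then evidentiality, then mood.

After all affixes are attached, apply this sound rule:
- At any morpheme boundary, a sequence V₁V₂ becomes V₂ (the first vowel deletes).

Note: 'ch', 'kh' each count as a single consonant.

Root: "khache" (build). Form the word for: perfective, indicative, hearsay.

Attach aspect perfective -u → khacheu.
Attach evidentiality hearsay -ch → khacheuch.
Attach mood indicative -hi → khacheuchhi.
Apply vowel deletion: khacheuchhi → khachuchhi.

khachuchhi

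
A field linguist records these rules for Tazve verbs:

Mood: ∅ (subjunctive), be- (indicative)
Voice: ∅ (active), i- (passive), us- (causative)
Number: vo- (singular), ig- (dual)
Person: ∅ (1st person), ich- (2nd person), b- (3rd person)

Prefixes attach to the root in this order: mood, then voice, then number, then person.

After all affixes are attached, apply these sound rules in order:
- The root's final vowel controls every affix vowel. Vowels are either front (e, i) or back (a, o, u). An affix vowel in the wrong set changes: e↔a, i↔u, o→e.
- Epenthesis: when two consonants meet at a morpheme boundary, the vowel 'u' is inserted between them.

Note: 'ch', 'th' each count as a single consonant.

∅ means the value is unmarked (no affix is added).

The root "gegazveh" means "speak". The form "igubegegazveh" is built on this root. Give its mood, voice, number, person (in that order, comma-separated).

indicative, active, dual, 1st person

Segment: ig-be-gegazveh.
mood: be- → indicative.
voice: ∅ → active.
number: ig- → dual.
person: ∅ → 1st person.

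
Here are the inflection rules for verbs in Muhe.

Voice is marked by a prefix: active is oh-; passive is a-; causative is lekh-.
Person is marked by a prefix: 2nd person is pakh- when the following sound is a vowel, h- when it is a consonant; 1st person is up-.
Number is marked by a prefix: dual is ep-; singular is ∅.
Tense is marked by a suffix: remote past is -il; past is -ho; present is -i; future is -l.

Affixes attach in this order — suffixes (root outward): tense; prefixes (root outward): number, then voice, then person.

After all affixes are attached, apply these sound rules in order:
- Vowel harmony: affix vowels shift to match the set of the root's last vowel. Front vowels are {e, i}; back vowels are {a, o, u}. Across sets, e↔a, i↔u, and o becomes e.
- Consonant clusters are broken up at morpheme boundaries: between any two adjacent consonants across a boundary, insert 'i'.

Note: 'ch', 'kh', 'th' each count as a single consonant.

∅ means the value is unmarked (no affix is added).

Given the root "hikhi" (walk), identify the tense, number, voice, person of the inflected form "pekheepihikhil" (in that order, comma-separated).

Segment: pakh-a-ep-hikhi-l.
tense: -l → future.
number: ep- → dual.
voice: a- → passive.
person: pakh/h- → 2nd person.

future, dual, passive, 2nd person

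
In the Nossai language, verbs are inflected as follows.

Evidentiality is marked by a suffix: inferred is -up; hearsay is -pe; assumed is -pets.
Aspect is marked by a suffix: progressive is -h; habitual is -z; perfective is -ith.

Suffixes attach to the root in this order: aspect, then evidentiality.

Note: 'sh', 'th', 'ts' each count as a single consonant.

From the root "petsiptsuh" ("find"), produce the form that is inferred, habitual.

Attach aspect habitual -z → petsiptsuhz.
Attach evidentiality inferred -up → petsiptsuhzup.

petsiptsuhzup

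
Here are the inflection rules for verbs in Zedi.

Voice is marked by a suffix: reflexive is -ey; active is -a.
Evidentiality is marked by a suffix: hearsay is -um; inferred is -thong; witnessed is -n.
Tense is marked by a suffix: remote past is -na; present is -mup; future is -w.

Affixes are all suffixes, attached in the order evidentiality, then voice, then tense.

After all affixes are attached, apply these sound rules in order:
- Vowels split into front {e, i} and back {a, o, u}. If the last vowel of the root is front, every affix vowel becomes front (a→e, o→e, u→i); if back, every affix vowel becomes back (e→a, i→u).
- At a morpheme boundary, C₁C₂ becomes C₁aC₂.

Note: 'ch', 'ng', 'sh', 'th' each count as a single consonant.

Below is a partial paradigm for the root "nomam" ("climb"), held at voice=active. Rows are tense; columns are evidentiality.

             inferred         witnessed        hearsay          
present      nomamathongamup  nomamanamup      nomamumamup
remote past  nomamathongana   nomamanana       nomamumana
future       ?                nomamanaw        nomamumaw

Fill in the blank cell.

nomamathongaw

Attach evidentiality inferred -thong → nomamthong.
Attach voice active -a → nomamthonga.
Attach tense future -w → nomamthongaw.
Vowel harmony: no change.
Apply epenthesis: nomamthongaw → nomamathongaw.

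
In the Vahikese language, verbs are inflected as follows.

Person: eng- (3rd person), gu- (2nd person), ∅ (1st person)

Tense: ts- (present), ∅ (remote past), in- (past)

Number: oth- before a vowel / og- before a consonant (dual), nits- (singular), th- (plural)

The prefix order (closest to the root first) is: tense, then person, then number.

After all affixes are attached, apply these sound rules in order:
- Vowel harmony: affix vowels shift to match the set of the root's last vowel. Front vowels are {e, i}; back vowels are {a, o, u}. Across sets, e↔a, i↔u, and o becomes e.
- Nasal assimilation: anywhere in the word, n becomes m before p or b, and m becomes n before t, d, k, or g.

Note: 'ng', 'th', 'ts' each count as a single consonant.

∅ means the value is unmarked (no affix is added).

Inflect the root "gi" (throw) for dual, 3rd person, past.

Attach tense past in- → ingi.
Attach person 3rd person eng- → engingi.
Attach number dual oth- (before vowel 'e') → othengingi.
Apply vowel harmony: othengingi → ethengingi.
Nasal assimilation: no change.

ethengingi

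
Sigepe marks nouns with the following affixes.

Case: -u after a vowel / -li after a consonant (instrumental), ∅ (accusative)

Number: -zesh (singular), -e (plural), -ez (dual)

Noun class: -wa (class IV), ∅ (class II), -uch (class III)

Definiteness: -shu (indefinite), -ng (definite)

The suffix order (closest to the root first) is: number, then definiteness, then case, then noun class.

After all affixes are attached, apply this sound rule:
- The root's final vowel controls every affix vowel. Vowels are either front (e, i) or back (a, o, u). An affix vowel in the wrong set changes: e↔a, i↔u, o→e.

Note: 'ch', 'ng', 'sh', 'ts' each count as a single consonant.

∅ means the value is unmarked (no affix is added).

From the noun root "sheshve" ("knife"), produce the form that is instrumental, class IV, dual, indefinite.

Attach number dual -ez → sheshveez.
Attach definiteness indefinite -shu → sheshveezshu.
Attach case instrumental -u (after vowel 'u') → sheshveezshuu.
Attach noun class class IV -wa → sheshveezshuuwa.
Apply vowel harmony: sheshveezshuuwa → sheshveezshiiwe.

sheshveezshiiwe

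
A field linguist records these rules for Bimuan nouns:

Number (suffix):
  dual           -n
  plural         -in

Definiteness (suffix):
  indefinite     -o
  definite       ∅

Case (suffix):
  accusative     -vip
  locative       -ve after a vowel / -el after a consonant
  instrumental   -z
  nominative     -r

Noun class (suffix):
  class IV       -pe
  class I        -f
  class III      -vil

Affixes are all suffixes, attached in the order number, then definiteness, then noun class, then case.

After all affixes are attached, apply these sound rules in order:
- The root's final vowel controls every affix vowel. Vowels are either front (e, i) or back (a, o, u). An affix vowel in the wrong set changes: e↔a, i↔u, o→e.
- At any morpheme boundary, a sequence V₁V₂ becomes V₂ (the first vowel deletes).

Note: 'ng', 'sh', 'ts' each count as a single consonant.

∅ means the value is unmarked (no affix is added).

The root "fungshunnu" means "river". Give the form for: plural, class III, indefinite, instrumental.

fungshunnunovulz

Attach number plural -in → fungshunnuin.
Attach definiteness indefinite -o → fungshunnuino.
Attach noun class class III -vil → fungshunnuinovil.
Attach case instrumental -z → fungshunnuinovilz.
Apply vowel harmony: fungshunnuinovilz → fungshunnuunovulz.
Apply vowel deletion: fungshunnuunovulz → fungshunnunovulz.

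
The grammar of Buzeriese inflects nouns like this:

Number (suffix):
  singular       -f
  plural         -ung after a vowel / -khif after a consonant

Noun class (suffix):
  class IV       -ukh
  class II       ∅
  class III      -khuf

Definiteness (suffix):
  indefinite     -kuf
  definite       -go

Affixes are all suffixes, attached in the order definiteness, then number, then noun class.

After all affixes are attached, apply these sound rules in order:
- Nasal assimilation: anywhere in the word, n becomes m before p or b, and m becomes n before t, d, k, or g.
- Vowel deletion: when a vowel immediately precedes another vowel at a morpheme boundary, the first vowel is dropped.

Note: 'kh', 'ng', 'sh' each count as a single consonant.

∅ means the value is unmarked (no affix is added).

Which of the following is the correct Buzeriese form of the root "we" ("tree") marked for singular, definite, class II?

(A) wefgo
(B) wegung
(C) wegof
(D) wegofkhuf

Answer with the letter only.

C

Attach definiteness definite -go → wego.
Attach number singular -f → wegof.
noun class = class II: zero marking, form stays wegof.
Nasal assimilation: no change.
Vowel deletion: no change.
So the correct form is wegof, option (C).
(D) wegofkhuf is wrong: it uses class III instead of class II for noun class.
(B) wegung is wrong: it uses plural instead of singular for number.
(A) wefgo is wrong: it has the affixes in the wrong order.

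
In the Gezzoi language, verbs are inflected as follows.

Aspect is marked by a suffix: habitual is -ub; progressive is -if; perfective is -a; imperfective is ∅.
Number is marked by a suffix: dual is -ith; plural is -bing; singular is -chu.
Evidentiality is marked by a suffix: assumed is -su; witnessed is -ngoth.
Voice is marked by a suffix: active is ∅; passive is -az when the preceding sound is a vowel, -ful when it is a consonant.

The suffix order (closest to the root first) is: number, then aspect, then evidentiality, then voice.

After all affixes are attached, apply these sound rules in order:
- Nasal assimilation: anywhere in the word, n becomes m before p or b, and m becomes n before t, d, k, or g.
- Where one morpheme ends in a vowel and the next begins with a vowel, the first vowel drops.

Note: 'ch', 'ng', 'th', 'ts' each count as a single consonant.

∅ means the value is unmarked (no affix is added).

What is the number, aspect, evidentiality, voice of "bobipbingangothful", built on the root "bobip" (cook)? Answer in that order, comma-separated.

plural, perfective, witnessed, passive

Segment: bobip-bing-a-ngoth-ful.
number: -bing → plural.
aspect: -a → perfective.
evidentiality: -ngoth → witnessed.
voice: -az/ful → passive.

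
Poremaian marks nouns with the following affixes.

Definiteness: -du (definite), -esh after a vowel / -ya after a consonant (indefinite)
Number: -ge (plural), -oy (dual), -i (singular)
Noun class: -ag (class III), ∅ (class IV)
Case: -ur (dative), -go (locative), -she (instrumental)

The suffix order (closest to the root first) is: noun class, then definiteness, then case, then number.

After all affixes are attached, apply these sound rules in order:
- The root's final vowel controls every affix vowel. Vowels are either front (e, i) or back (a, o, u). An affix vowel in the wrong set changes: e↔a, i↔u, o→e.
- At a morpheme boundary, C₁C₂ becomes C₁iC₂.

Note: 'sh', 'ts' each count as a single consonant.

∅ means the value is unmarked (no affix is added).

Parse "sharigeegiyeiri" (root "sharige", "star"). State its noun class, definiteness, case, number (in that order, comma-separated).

Segment: sharige-ag-ya-ur-i.
noun class: -ag → class III.
definiteness: -esh/ya → indefinite.
case: -ur → dative.
number: -i → singular.

class III, indefinite, dative, singular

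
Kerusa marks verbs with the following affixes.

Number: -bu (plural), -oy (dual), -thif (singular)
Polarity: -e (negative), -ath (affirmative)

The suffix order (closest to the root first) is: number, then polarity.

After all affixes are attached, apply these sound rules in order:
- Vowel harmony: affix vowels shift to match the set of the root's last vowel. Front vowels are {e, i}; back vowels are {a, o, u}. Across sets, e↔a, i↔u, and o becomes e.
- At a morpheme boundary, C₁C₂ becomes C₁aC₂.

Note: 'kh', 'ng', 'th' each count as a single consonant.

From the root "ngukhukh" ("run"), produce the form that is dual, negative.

ngukhukhoya

Attach number dual -oy → ngukhukhoy.
Attach polarity negative -e → ngukhukhoye.
Apply vowel harmony: ngukhukhoye → ngukhukhoya.
Epenthesis: no change.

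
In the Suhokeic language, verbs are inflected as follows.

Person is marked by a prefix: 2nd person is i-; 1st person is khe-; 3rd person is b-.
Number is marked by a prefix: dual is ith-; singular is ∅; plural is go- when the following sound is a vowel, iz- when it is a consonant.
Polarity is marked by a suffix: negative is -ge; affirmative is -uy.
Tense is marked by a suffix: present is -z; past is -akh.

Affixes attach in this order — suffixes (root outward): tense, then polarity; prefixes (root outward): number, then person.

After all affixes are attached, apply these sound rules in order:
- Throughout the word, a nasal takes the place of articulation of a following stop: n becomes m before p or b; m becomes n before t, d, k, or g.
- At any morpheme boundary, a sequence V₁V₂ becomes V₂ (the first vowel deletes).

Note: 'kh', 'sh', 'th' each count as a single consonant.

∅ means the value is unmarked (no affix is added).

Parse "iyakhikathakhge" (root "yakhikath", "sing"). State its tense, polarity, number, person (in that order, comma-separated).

past, negative, singular, 2nd person

Segment: i-yakhikath-akh-ge.
tense: -akh → past.
polarity: -ge → negative.
number: ∅ → singular.
person: i- → 2nd person.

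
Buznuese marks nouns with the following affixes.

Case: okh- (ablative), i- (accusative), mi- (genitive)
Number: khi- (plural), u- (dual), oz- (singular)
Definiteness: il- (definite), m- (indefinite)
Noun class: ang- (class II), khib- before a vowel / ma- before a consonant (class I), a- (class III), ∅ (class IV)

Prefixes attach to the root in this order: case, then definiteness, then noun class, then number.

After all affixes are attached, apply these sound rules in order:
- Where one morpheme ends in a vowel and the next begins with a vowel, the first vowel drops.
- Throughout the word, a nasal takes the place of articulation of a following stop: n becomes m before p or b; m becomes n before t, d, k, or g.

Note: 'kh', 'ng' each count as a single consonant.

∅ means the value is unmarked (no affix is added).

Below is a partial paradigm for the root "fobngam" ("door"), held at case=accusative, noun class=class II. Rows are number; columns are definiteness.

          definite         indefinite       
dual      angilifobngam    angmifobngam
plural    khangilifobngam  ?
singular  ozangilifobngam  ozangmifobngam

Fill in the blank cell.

khangmifobngam

Attach case accusative i- → ifobngam.
Attach definiteness indefinite m- → mifobngam.
Attach noun class class II ang- → angmifobngam.
Attach number plural khi- → khiangmifobngam.
Apply vowel deletion: khiangmifobngam → khangmifobngam.
Nasal assimilation: no change.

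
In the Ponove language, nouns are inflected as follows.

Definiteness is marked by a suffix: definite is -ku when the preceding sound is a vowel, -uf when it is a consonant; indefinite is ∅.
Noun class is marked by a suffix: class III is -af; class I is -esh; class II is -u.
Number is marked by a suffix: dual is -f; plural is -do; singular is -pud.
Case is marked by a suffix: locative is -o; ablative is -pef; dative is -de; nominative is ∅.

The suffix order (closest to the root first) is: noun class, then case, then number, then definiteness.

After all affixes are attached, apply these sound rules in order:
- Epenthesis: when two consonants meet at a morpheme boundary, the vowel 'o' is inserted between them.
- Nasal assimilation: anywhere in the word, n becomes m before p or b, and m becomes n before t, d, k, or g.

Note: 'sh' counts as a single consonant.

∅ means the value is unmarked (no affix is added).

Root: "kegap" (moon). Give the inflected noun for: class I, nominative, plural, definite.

Attach noun class class I -esh → kegapesh.
case = nominative: zero marking, form stays kegapesh.
Attach number plural -do → kegapeshdo.
Attach definiteness definite -ku (after vowel 'o') → kegapeshdoku.
Apply epenthesis: kegapeshdoku → kegapeshodoku.
Nasal assimilation: no change.

kegapeshodoku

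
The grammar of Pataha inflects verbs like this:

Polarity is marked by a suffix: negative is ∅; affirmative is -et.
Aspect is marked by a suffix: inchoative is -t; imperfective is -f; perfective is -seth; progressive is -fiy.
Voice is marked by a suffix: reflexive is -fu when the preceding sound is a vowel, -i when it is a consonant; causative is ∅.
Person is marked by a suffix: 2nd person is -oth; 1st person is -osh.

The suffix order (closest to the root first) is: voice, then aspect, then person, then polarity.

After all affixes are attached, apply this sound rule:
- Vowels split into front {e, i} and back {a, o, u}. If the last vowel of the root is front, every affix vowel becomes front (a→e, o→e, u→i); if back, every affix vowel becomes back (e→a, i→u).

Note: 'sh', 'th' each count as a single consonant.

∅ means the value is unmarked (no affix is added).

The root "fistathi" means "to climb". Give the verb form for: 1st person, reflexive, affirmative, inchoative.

fistathifiteshet

Attach voice reflexive -fu (after vowel 'i') → fistathifu.
Attach aspect inchoative -t → fistathifut.
Attach person 1st person -osh → fistathifutosh.
Attach polarity affirmative -et → fistathifutoshet.
Apply vowel harmony: fistathifutoshet → fistathifiteshet.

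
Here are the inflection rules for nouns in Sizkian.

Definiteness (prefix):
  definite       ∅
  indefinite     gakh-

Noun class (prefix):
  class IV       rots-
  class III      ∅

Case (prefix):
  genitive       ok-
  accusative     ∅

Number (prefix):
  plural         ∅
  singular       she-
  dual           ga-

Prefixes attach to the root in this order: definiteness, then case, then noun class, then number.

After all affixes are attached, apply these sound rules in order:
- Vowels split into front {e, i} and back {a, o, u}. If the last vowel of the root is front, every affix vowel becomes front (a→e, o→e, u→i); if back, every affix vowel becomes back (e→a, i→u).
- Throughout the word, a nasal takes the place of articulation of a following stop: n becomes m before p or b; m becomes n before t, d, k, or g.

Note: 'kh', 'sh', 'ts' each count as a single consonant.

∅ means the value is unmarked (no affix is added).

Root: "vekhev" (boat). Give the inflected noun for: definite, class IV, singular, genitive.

definiteness = definite: zero marking, form stays vekhev.
Attach case genitive ok- → okvekhev.
Attach noun class class IV rots- → rotsokvekhev.
Attach number singular she- → sherotsokvekhev.
Apply vowel harmony: sherotsokvekhev → sheretsekvekhev.
Nasal assimilation: no change.

sheretsekvekhev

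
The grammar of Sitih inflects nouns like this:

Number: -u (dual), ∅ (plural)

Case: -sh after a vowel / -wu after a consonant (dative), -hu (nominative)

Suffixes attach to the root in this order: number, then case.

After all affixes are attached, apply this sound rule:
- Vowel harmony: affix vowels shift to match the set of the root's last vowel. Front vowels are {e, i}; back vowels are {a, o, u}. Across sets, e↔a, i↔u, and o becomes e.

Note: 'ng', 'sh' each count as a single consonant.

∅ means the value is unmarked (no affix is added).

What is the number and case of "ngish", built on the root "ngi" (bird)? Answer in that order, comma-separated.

plural, dative

Segment: ngi-sh.
number: ∅ → plural.
case: -sh/wu → dative.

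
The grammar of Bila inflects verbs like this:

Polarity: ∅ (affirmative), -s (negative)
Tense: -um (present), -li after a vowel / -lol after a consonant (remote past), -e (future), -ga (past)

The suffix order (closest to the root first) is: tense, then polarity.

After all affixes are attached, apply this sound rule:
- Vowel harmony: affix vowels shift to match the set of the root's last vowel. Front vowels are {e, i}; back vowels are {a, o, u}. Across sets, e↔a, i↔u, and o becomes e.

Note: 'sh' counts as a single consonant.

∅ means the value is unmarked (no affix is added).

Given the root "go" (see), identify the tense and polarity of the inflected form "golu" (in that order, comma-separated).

Segment: go-li.
tense: -li/lol → remote past.
polarity: ∅ → affirmative.

remote past, affirmative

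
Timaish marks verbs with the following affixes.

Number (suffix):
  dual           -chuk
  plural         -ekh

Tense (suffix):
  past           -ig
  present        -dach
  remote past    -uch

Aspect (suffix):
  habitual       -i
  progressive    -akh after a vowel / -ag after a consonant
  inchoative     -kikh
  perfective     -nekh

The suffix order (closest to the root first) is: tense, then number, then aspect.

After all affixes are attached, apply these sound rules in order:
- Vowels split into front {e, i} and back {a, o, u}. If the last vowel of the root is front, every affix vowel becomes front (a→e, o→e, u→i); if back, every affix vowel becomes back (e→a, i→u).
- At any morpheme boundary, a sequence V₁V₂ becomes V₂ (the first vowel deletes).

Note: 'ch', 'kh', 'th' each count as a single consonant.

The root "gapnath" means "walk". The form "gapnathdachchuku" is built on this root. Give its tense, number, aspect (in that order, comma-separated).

present, dual, habitual

Segment: gapnath-dach-chuk-i.
tense: -dach → present.
number: -chuk → dual.
aspect: -i → habitual.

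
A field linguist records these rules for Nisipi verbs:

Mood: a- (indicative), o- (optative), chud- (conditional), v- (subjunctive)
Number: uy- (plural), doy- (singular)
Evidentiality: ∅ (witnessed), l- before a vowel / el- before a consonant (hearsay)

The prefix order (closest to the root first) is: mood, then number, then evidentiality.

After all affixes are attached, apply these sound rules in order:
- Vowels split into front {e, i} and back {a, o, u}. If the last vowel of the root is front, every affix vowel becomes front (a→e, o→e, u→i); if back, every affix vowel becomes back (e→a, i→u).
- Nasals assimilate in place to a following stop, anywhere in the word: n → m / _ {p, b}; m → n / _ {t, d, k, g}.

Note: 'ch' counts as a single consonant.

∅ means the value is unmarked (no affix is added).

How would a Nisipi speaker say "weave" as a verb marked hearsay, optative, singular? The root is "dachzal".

aldoyodachzal

Attach mood optative o- → odachzal.
Attach number singular doy- → doyodachzal.
Attach evidentiality hearsay el- (before consonant 'd') → eldoyodachzal.
Apply vowel harmony: eldoyodachzal → aldoyodachzal.
Nasal assimilation: no change.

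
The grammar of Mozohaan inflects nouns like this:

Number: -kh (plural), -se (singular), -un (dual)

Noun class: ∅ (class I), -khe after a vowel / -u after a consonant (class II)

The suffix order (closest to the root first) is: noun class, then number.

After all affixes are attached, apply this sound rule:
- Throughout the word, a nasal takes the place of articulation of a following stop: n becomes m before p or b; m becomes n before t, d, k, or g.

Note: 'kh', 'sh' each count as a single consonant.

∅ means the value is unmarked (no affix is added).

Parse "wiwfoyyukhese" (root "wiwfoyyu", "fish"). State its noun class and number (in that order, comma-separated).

class II, singular

Segment: wiwfoyyu-khe-se.
noun class: -khe/u → class II.
number: -se → singular.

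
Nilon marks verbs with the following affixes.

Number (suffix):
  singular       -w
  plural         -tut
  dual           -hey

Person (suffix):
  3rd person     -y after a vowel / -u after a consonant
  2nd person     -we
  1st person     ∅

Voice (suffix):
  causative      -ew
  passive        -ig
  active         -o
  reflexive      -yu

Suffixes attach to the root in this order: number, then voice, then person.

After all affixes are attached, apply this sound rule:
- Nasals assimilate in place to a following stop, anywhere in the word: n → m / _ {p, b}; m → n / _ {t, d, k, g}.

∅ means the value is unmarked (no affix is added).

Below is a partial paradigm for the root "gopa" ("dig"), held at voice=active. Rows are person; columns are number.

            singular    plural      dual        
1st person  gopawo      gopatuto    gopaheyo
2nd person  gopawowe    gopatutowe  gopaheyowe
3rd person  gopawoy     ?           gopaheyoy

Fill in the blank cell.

gopatutoy

Attach number plural -tut → gopatut.
Attach voice active -o → gopatuto.
Attach person 3rd person -y (after vowel 'o') → gopatutoy.
Nasal assimilation: no change.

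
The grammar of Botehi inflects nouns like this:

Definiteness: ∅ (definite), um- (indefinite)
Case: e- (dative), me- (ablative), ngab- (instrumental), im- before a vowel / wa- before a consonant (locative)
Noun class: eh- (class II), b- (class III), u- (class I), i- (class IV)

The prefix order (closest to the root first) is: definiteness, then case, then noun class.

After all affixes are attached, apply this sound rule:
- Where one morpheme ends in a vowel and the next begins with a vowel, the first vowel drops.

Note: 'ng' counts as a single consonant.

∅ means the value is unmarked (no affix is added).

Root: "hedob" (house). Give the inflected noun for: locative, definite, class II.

ehwahedob

definiteness = definite: zero marking, form stays hedob.
Attach case locative wa- (before consonant 'h') → wahedob.
Attach noun class class II eh- → ehwahedob.
Vowel deletion: no change.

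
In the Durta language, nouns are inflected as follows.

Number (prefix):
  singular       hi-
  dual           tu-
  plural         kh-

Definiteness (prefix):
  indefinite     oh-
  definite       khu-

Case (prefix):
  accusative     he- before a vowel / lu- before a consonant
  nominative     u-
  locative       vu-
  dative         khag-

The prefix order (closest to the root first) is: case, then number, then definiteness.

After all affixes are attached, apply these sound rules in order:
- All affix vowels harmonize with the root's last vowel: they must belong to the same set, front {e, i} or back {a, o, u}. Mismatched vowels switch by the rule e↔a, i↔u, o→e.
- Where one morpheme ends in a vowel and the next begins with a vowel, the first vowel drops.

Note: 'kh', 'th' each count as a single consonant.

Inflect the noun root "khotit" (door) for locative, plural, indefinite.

Attach case locative vu- → vukhotit.
Attach number plural kh- → khvukhotit.
Attach definiteness indefinite oh- → ohkhvukhotit.
Apply vowel harmony: ohkhvukhotit → ehkhvikhotit.
Vowel deletion: no change.

ehkhvikhotit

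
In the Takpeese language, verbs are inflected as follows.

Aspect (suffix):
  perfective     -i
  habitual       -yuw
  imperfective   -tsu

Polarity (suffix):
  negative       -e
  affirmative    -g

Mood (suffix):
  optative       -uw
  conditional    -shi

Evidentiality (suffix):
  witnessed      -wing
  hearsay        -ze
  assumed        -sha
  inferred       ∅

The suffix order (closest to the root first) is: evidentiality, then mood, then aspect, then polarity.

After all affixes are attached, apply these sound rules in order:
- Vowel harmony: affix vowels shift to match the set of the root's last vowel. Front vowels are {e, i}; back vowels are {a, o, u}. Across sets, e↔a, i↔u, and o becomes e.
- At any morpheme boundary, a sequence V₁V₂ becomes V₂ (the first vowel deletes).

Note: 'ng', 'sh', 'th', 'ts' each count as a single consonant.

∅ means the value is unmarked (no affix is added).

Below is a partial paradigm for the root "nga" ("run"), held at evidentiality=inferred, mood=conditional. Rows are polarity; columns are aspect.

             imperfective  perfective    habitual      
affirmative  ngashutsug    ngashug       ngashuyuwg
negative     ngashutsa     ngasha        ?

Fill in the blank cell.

ngashuyuwa

evidentiality = inferred: zero marking, form stays nga.
Attach mood conditional -shi → ngashi.
Attach aspect habitual -yuw → ngashiyuw.
Attach polarity negative -e → ngashiyuwe.
Apply vowel harmony: ngashiyuwe → ngashuyuwa.
Vowel deletion: no change.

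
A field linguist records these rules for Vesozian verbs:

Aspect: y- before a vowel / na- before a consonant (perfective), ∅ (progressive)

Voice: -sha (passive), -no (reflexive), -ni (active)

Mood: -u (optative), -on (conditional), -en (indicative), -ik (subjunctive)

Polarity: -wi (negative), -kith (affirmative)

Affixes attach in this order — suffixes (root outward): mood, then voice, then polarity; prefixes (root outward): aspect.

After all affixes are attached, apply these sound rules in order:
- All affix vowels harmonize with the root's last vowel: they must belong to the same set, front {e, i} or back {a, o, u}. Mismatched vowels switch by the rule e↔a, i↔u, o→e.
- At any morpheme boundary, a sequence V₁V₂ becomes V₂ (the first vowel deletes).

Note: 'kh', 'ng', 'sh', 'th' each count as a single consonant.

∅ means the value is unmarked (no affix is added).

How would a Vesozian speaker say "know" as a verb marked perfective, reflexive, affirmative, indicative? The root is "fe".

Attach mood indicative -en → feen.
Attach voice reflexive -no → feenno.
Attach aspect perfective na- (before consonant 'f') → nafeenno.
Attach polarity affirmative -kith → nafeennokith.
Apply vowel harmony: nafeennokith → nefeennekith.
Apply vowel deletion: nefeennekith → nefennekith.

nefennekith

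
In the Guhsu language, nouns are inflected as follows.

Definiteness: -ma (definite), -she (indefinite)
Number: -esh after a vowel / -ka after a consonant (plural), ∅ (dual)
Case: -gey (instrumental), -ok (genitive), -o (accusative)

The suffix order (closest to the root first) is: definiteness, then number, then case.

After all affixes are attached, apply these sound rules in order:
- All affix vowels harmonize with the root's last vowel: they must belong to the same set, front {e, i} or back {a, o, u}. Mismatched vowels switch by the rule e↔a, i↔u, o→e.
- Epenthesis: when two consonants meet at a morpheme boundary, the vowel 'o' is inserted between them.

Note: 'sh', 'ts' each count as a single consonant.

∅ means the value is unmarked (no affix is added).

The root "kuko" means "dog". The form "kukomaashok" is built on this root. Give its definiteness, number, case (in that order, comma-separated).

Segment: kuko-ma-esh-ok.
definiteness: -ma → definite.
number: -esh/ka → plural.
case: -ok → genitive.

definite, plural, genitive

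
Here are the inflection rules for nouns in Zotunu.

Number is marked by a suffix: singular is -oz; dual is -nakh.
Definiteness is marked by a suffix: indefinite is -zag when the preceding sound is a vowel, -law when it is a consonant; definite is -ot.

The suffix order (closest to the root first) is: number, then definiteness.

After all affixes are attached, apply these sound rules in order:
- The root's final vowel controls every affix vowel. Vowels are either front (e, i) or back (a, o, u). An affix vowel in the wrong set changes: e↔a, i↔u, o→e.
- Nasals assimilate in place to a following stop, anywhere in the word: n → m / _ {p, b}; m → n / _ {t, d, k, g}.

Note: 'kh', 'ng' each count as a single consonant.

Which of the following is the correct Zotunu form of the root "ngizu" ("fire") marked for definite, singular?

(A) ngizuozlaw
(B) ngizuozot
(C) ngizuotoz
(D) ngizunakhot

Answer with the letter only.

B

Attach number singular -oz → ngizuoz.
Attach definiteness definite -ot → ngizuozot.
Vowel harmony: no change.
Nasal assimilation: no change.
So the correct form is ngizuozot, option (B).
(A) ngizuozlaw is wrong: it uses indefinite instead of definite for definiteness.
(D) ngizunakhot is wrong: it uses dual instead of singular for number.
(C) ngizuotoz is wrong: it has the affixes in the wrong order.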